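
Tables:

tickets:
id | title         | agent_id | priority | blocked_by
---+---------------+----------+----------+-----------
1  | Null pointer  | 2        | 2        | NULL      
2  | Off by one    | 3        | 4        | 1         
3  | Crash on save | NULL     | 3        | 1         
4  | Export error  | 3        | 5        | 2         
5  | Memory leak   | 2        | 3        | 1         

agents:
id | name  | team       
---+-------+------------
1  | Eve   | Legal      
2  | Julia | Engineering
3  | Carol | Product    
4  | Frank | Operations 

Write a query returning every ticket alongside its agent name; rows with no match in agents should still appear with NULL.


LEFT JOIN keeps every row from tickets (the left table); where agent_id has no match in agents, the agent columns become NULL. Walk through each ticket:
  - ticket 1 (Null pointer): agent_id=2 -> matches Julia
  - ticket 2 (Off by one): agent_id=3 -> matches Carol
  - ticket 3 (Crash on save): agent_id=NULL, no match -> kept with NULL
  - ticket 4 (Export error): agent_id=3 -> matches Carol
  - ticket 5 (Memory leak): agent_id=2 -> matches Julia
All 5 rows appear; 1 has NULL agent.

SQL:
SELECT a.title, b.name AS agent
FROM tickets a
LEFT JOIN agents b ON a.agent_id = b.id

Result:
title         | agent
--------------+------
Null pointer  | Julia
Off by one    | Carol
Crash on save | NULL 
Export error  | Carol
Memory leak   | Julia


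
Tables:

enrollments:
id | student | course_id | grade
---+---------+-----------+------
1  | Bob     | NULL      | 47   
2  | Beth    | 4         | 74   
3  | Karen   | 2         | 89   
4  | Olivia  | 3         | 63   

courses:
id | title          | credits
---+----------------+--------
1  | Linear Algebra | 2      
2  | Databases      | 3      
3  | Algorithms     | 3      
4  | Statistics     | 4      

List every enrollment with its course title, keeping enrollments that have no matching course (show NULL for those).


LEFT JOIN keeps every row from enrollments (the left table); where course_id has no match in courses, the course columns become NULL. Walk through each enrollment:
  - enrollment 1 (Bob): course_id=NULL, no match -> kept with NULL
  - enrollment 2 (Beth): course_id=4 -> matches Statistics
  - enrollment 3 (Karen): course_id=2 -> matches Databases
  - enrollment 4 (Olivia): course_id=3 -> matches Algorithms
All 4 rows appear; 1 has NULL course.

SQL:
SELECT a.student, b.title AS course
FROM enrollments a
LEFT JOIN courses b ON a.course_id = b.id

Result:
student | course    
--------+-----------
Bob     | NULL      
Beth    | Statistics
Karen   | Databases 
Olivia  | Algorithms


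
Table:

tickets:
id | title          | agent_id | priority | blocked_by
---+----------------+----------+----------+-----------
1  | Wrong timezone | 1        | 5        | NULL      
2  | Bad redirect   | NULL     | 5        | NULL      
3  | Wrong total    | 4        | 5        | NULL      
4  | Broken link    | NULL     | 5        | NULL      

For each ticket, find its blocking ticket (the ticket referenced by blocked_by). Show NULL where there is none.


This is a self-join: tickets is joined to a second copy of itself, matching each row's blocked_by to another row's id. Use LEFT JOIN so rows with blocked_by=NULL are kept.
  - ticket 1 (Wrong timezone): blocked_by=NULL -> NULL
  - ticket 2 (Bad redirect): blocked_by=NULL -> NULL
  - ticket 3 (Wrong total): blocked_by=NULL -> NULL
  - ticket 4 (Broken link): blocked_by=NULL -> NULL

SQL:
SELECT a.title AS item, b.title AS blocked_by
FROM tickets a
LEFT JOIN tickets b ON a.blocked_by = b.id

Result:
item           | blocked_by
---------------+-----------
Wrong timezone | NULL      
Bad redirect   | NULL      
Wrong total    | NULL      
Broken link    | NULL      


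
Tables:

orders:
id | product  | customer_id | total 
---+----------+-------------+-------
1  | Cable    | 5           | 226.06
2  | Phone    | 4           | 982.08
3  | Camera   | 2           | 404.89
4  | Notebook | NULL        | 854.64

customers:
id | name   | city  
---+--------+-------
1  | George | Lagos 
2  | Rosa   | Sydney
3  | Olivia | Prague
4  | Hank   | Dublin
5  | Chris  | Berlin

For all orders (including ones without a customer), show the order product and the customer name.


LEFT JOIN keeps every row from orders (the left table); where customer_id has no match in customers, the customer columns become NULL. Walk through each order:
  - order 1 (Cable): customer_id=5 -> matches Chris
  - order 2 (Phone): customer_id=4 -> matches Hank
  - order 3 (Camera): customer_id=2 -> matches Rosa
  - order 4 (Notebook): customer_id=NULL, no match -> kept with NULL
All 4 rows appear; 1 has NULL customer.

SQL:
SELECT a.product, b.name AS customer
FROM orders a
LEFT JOIN customers b ON a.customer_id = b.id

Result:
product  | customer
---------+---------
Cable    | Chris   
Phone    | Hank    
Camera   | Rosa    
Notebook | NULL    


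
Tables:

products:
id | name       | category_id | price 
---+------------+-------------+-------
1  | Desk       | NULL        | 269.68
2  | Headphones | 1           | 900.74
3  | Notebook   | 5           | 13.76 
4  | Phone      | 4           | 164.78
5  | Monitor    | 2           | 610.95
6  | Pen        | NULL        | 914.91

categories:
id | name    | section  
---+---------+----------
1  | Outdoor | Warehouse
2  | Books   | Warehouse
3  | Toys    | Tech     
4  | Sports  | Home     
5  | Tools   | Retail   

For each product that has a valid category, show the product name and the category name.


INNER JOIN keeps only products rows whose category_id matches an id in categories. Walk through each product:
  - product 1 (Desk): category_id=NULL, no match -> dropped
  - product 2 (Headphones): category_id=1 -> matches Outdoor
  - product 3 (Notebook): category_id=5 -> matches Tools
  - product 4 (Phone): category_id=4 -> matches Sports
  - product 5 (Monitor): category_id=2 -> matches Books
  - product 6 (Pen): category_id=NULL, no match -> dropped
So 2 of 6 rows are dropped.

SQL:
SELECT a.name, b.name AS category
FROM products a
INNER JOIN categories b ON a.category_id = b.id

Result:
name       | category
-----------+---------
Headphones | Outdoor 
Notebook   | Tools   
Phone      | Sports  
Monitor    | Books   


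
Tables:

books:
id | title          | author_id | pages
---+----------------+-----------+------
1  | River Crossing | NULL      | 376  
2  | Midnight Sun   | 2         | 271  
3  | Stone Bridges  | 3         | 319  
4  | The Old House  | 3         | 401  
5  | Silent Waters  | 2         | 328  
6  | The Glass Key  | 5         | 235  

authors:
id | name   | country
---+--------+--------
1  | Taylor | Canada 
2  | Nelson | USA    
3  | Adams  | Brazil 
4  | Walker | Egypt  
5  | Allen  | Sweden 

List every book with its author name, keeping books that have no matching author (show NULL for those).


LEFT JOIN keeps every row from books (the left table); where author_id has no match in authors, the author columns become NULL. Walk through each book:
  - book 1 (River Crossing): author_id=NULL, no match -> kept with NULL
  - book 2 (Midnight Sun): author_id=2 -> matches Nelson
  - book 3 (Stone Bridges): author_id=3 -> matches Adams
  - book 4 (The Old House): author_id=3 -> matches Adams
  - book 5 (Silent Waters): author_id=2 -> matches Nelson
  - book 6 (The Glass Key): author_id=5 -> matches Allen
All 6 rows appear; 1 has NULL author.

SQL:
SELECT a.title, b.name AS author
FROM books a
LEFT JOIN authors b ON a.author_id = b.id

Result:
title          | author
---------------+-------
River Crossing | NULL  
Midnight Sun   | Nelson
Stone Bridges  | Adams 
The Old House  | Adams 
Silent Waters  | Nelson
The Glass Key  | Allen 


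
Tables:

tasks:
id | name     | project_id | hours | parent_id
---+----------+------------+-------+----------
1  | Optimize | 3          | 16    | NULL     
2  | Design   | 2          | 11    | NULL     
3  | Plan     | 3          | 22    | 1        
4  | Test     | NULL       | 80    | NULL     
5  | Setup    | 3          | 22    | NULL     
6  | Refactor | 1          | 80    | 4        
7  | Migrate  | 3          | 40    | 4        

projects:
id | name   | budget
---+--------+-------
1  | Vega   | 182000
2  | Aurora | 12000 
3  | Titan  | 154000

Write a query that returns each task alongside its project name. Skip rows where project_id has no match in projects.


INNER JOIN keeps only tasks rows whose project_id matches an id in projects. Walk through each task:
  - task 1 (Optimize): project_id=3 -> matches Titan
  - task 2 (Design): project_id=2 -> matches Aurora
  - task 3 (Plan): project_id=3 -> matches Titan
  - task 4 (Test): project_id=NULL, no match -> dropped
  - task 5 (Setup): project_id=3 -> matches Titan
  - task 6 (Refactor): project_id=1 -> matches Vega
  - task 7 (Migrate): project_id=3 -> matches Titan
So 1 of 7 rows is dropped.

SQL:
SELECT a.name, b.name AS project
FROM tasks a
INNER JOIN projects b ON a.project_id = b.id

Result:
name     | project
---------+--------
Optimize | Titan  
Design   | Aurora 
Plan     | Titan  
Setup    | Titan  
Refactor | Vega   
Migrate  | Titan  


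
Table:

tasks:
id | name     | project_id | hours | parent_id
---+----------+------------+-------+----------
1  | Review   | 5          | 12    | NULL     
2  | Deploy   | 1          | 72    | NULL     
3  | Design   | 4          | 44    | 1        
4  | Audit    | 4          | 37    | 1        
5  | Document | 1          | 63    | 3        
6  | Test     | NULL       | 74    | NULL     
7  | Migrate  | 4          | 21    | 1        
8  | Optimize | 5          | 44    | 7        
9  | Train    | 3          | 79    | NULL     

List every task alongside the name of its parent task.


This is a self-join: tasks is joined to a second copy of itself, matching each row's parent_id to another row's id. Use LEFT JOIN so rows with parent_id=NULL are kept.
  - task 1 (Review): parent_id=NULL -> NULL
  - task 2 (Deploy): parent_id=NULL -> NULL
  - task 3 (Design): parent_id=1 -> Review
  - task 4 (Audit): parent_id=1 -> Review
  - task 5 (Document): parent_id=3 -> Design
  - task 6 (Test): parent_id=NULL -> NULL
  - task 7 (Migrate): parent_id=1 -> Review
  - task 8 (Optimize): parent_id=7 -> Migrate
  - task 9 (Train): parent_id=NULL -> NULL

SQL:
SELECT a.name AS item, b.name AS parent
FROM tasks a
LEFT JOIN tasks b ON a.parent_id = b.id

Result:
item     | parent 
---------+--------
Review   | NULL   
Deploy   | NULL   
Design   | Review 
Audit    | Review 
Document | Design 
Test     | NULL   
Migrate  | Review 
Optimize | Migrate
Train    | NULL   


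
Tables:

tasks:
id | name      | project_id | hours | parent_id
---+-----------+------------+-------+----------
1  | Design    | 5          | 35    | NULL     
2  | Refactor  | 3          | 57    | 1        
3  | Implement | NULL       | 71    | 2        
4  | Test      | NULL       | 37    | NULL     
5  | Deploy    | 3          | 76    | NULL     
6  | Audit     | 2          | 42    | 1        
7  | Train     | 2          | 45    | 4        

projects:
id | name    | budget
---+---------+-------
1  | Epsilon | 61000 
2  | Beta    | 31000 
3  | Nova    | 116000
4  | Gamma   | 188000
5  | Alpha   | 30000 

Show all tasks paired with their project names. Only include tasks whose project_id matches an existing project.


INNER JOIN keeps only tasks rows whose project_id matches an id in projects. Walk through each task:
  - task 1 (Design): project_id=5 -> matches Alpha
  - task 2 (Refactor): project_id=3 -> matches Nova
  - task 3 (Implement): project_id=NULL, no match -> dropped
  - task 4 (Test): project_id=NULL, no match -> dropped
  - task 5 (Deploy): project_id=3 -> matches Nova
  - task 6 (Audit): project_id=2 -> matches Beta
  - task 7 (Train): project_id=2 -> matches Beta
So 2 of 7 rows are dropped.

SQL:
SELECT a.name, b.name AS project
FROM tasks a
INNER JOIN projects b ON a.project_id = b.id

Result:
name     | project
---------+--------
Design   | Alpha  
Refactor | Nova   
Deploy   | Nova   
Audit    | Beta   
Train    | Beta   


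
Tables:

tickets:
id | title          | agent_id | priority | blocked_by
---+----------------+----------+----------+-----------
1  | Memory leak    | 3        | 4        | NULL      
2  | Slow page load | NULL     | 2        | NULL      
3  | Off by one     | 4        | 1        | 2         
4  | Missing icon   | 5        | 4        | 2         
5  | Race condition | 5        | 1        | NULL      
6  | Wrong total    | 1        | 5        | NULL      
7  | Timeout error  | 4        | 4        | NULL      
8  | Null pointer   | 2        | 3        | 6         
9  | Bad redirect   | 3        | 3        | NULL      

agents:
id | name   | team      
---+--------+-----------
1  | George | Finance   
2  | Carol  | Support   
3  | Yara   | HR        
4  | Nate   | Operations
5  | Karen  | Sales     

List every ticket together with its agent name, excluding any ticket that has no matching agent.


INNER JOIN keeps only tickets rows whose agent_id matches an id in agents. Walk through each ticket:
  - ticket 1 (Memory leak): agent_id=3 -> matches Yara
  - ticket 2 (Slow page load): agent_id=NULL, no match -> dropped
  - ticket 3 (Off by one): agent_id=4 -> matches Nate
  - ticket 4 (Missing icon): agent_id=5 -> matches Karen
  - ticket 5 (Race condition): agent_id=5 -> matches Karen
  - ticket 6 (Wrong total): agent_id=1 -> matches George
  - ticket 7 (Timeout error): agent_id=4 -> matches Nate
  - ticket 8 (Null pointer): agent_id=2 -> matches Carol
  - ticket 9 (Bad redirect): agent_id=3 -> matches Yara
So 1 of 9 rows is dropped.

SQL:
SELECT a.title, b.name AS agent
FROM tickets a
INNER JOIN agents b ON a.agent_id = b.id

Result:
title          | agent 
---------------+-------
Memory leak    | Yara  
Off by one     | Nate  
Missing icon   | Karen 
Race condition | Karen 
Wrong total    | George
Timeout error  | Nate  
Null pointer   | Carol 
Bad redirect   | Yara  


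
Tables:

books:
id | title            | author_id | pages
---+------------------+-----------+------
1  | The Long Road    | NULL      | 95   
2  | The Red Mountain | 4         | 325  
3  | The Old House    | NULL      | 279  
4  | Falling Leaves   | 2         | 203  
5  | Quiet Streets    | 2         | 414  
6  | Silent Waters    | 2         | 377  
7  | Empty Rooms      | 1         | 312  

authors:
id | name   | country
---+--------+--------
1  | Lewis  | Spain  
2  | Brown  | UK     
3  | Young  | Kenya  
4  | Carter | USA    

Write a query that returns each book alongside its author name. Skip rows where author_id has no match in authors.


INNER JOIN keeps only books rows whose author_id matches an id in authors. Walk through each book:
  - book 1 (The Long Road): author_id=NULL, no match -> dropped
  - book 2 (The Red Mountain): author_id=4 -> matches Carter
  - book 3 (The Old House): author_id=NULL, no match -> dropped
  - book 4 (Falling Leaves): author_id=2 -> matches Brown
  - book 5 (Quiet Streets): author_id=2 -> matches Brown
  - book 6 (Silent Waters): author_id=2 -> matches Brown
  - book 7 (Empty Rooms): author_id=1 -> matches Lewis
So 2 of 7 rows are dropped.

SQL:
SELECT a.title, b.name AS author
FROM books a
INNER JOIN authors b ON a.author_id = b.id

Result:
title            | author
-----------------+-------
The Red Mountain | Carter
Falling Leaves   | Brown 
Quiet Streets    | Brown 
Silent Waters    | Brown 
Empty Rooms      | Lewis 


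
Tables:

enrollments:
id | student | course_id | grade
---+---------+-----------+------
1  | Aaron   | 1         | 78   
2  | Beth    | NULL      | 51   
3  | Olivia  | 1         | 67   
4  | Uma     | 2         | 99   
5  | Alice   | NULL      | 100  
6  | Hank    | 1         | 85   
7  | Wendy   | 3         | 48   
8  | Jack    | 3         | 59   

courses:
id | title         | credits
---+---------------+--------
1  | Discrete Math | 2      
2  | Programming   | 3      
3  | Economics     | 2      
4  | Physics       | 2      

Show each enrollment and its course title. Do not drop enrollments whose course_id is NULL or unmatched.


LEFT JOIN keeps every row from enrollments (the left table); where course_id has no match in courses, the course columns become NULL. Walk through each enrollment:
  - enrollment 1 (Aaron): course_id=1 -> matches Discrete Math
  - enrollment 2 (Beth): course_id=NULL, no match -> kept with NULL
  - enrollment 3 (Olivia): course_id=1 -> matches Discrete Math
  - enrollment 4 (Uma): course_id=2 -> matches Programming
  - enrollment 5 (Alice): course_id=NULL, no match -> kept with NULL
  - enrollment 6 (Hank): course_id=1 -> matches Discrete Math
  - enrollment 7 (Wendy): course_id=3 -> matches Economics
  - enrollment 8 (Jack): course_id=3 -> matches Economics
All 8 rows appear; 2 have NULL course.

SQL:
SELECT a.student, b.title AS course
FROM enrollments a
LEFT JOIN courses b ON a.course_id = b.id

Result:
student | course       
--------+--------------
Aaron   | Discrete Math
Beth    | NULL         
Olivia  | Discrete Math
Uma     | Programming  
Alice   | NULL         
Hank    | Discrete Math
Wendy   | Economics    
Jack    | Economics    


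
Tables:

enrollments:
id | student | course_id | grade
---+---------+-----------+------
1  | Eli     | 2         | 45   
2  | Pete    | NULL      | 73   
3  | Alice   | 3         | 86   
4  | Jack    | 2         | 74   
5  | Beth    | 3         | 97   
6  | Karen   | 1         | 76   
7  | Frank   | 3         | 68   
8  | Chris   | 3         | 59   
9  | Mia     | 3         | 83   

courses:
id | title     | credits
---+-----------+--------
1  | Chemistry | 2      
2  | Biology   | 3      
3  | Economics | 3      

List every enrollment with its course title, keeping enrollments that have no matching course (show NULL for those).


LEFT JOIN keeps every row from enrollments (the left table); where course_id has no match in courses, the course columns become NULL. Walk through each enrollment:
  - enrollment 1 (Eli): course_id=2 -> matches Biology
  - enrollment 2 (Pete): course_id=NULL, no match -> kept with NULL
  - enrollment 3 (Alice): course_id=3 -> matches Economics
  - enrollment 4 (Jack): course_id=2 -> matches Biology
  - enrollment 5 (Beth): course_id=3 -> matches Economics
  - enrollment 6 (Karen): course_id=1 -> matches Chemistry
  - enrollment 7 (Frank): course_id=3 -> matches Economics
  - enrollment 8 (Chris): course_id=3 -> matches Economics
  - enrollment 9 (Mia): course_id=3 -> matches Economics
All 9 rows appear; 1 has NULL course.

SQL:
SELECT a.student, b.title AS course
FROM enrollments a
LEFT JOIN courses b ON a.course_id = b.id

Result:
student | course   
--------+----------
Eli     | Biology  
Pete    | NULL     
Alice   | Economics
Jack    | Biology  
Beth    | Economics
Karen   | Chemistry
Frank   | Economics
Chris   | Economics
Mia     | Economics


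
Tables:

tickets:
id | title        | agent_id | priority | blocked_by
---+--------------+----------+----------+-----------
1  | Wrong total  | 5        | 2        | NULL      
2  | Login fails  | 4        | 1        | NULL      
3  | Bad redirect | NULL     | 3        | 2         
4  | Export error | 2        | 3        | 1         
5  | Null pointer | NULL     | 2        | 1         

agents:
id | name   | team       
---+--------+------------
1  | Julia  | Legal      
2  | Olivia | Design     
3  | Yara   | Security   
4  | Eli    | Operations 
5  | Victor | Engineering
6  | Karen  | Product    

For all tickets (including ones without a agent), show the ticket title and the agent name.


LEFT JOIN keeps every row from tickets (the left table); where agent_id has no match in agents, the agent columns become NULL. Walk through each ticket:
  - ticket 1 (Wrong total): agent_id=5 -> matches Victor
  - ticket 2 (Login fails): agent_id=4 -> matches Eli
  - ticket 3 (Bad redirect): agent_id=NULL, no match -> kept with NULL
  - ticket 4 (Export error): agent_id=2 -> matches Olivia
  - ticket 5 (Null pointer): agent_id=NULL, no match -> kept with NULL
All 5 rows appear; 2 have NULL agent.

SQL:
SELECT a.title, b.name AS agent
FROM tickets a
LEFT JOIN agents b ON a.agent_id = b.id

Result:
title        | agent 
-------------+-------
Wrong total  | Victor
Login fails  | Eli   
Bad redirect | NULL  
Export error | Olivia
Null pointer | NULL  


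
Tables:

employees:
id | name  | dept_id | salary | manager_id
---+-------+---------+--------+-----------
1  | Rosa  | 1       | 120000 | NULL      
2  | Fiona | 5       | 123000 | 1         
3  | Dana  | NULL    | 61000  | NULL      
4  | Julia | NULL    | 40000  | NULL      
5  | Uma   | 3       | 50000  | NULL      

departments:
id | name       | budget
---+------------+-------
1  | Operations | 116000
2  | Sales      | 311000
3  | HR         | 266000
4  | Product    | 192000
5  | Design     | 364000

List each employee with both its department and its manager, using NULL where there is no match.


Two LEFT JOINs from the same base table employees: one to departments via dept_id, one to employees itself via manager_id. Both are LEFT so every employee is preserved.
Match against departments:
  - employee 1 (Rosa): dept_id=1 -> matches Operations
  - employee 2 (Fiona): dept_id=5 -> matches Design
  - employee 3 (Dana): dept_id=NULL, no match -> kept with NULL
  - employee 4 (Julia): dept_id=NULL, no match -> kept with NULL
  - employee 5 (Uma): dept_id=3 -> matches HR
Match against employees (self):
  - employee 1 (Rosa): manager_id=NULL -> NULL
  - employee 2 (Fiona): manager_id=1 -> Rosa
  - employee 3 (Dana): manager_id=NULL -> NULL
  - employee 4 (Julia): manager_id=NULL -> NULL
  - employee 5 (Uma): manager_id=NULL -> NULL

SQL:
SELECT a.name, b.name AS department, c.name AS manager
FROM employees a
LEFT JOIN departments b ON a.dept_id = b.id
LEFT JOIN employees c ON a.manager_id = c.id

Result:
name  | department | manager
------+------------+--------
Rosa  | Operations | NULL   
Fiona | Design     | Rosa   
Dana  | NULL       | NULL   
Julia | NULL       | NULL   
Uma   | HR         | NULL   


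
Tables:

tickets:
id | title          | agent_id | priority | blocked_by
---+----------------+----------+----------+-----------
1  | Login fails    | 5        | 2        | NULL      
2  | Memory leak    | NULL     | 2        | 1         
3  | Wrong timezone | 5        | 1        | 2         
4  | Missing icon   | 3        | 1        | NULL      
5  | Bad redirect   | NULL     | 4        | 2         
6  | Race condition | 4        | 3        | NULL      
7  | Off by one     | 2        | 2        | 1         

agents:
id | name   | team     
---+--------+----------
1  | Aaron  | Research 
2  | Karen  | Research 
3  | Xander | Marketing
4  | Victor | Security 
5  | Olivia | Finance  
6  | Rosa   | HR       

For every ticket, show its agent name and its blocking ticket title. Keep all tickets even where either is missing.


Two LEFT JOINs from the same base table tickets: one to agents via agent_id, one to tickets itself via blocked_by. Both are LEFT so every ticket is preserved.
Match against agents:
  - ticket 1 (Login fails): agent_id=5 -> matches Olivia
  - ticket 2 (Memory leak): agent_id=NULL, no match -> kept with NULL
  - ticket 3 (Wrong timezone): agent_id=5 -> matches Olivia
  - ticket 4 (Missing icon): agent_id=3 -> matches Xander
  - ticket 5 (Bad redirect): agent_id=NULL, no match -> kept with NULL
  - ticket 6 (Race condition): agent_id=4 -> matches Victor
  - ticket 7 (Off by one): agent_id=2 -> matches Karen
Match against tickets (self):
  - ticket 1 (Login fails): blocked_by=NULL -> NULL
  - ticket 2 (Memory leak): blocked_by=1 -> Login fails
  - ticket 3 (Wrong timezone): blocked_by=2 -> Memory leak
  - ticket 4 (Missing icon): blocked_by=NULL -> NULL
  - ticket 5 (Bad redirect): blocked_by=2 -> Memory leak
  - ticket 6 (Race condition): blocked_by=NULL -> NULL
  - ticket 7 (Off by one): blocked_by=1 -> Login fails

SQL:
SELECT a.title, b.name AS agent, c.title AS blocked_by
FROM tickets a
LEFT JOIN agents b ON a.agent_id = b.id
LEFT JOIN tickets c ON a.blocked_by = c.id

Result:
title          | agent  | blocked_by 
---------------+--------+------------
Login fails    | Olivia | NULL       
Memory leak    | NULL   | Login fails
Wrong timezone | Olivia | Memory leak
Missing icon   | Xander | NULL       
Bad redirect   | NULL   | Memory leak
Race condition | Victor | NULL       
Off by one     | Karen  | Login fails


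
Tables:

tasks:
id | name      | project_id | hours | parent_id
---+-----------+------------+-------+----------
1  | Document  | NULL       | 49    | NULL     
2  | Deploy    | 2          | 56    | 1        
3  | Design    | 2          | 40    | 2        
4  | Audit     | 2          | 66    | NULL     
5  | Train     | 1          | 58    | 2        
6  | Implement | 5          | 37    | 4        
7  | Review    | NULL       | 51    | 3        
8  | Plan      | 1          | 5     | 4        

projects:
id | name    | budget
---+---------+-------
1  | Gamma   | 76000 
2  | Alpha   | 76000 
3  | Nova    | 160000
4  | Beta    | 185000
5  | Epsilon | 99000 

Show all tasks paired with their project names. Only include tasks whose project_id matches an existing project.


INNER JOIN keeps only tasks rows whose project_id matches an id in projects. Walk through each task:
  - task 1 (Document): project_id=NULL, no match -> dropped
  - task 2 (Deploy): project_id=2 -> matches Alpha
  - task 3 (Design): project_id=2 -> matches Alpha
  - task 4 (Audit): project_id=2 -> matches Alpha
  - task 5 (Train): project_id=1 -> matches Gamma
  - task 6 (Implement): project_id=5 -> matches Epsilon
  - task 7 (Review): project_id=NULL, no match -> dropped
  - task 8 (Plan): project_id=1 -> matches Gamma
So 2 of 8 rows are dropped.

SQL:
SELECT a.name, b.name AS project
FROM tasks a
INNER JOIN projects b ON a.project_id = b.id

Result:
name      | project
----------+--------
Deploy    | Alpha  
Design    | Alpha  
Audit     | Alpha  
Train     | Gamma  
Implement | Epsilon
Plan      | Gamma  


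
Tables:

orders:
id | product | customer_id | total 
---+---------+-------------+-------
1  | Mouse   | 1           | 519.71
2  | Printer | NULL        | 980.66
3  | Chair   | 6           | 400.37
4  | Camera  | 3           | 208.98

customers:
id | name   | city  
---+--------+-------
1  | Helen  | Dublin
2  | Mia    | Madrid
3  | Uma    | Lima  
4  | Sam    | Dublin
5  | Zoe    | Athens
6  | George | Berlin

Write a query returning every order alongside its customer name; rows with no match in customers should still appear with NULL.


LEFT JOIN keeps every row from orders (the left table); where customer_id has no match in customers, the customer columns become NULL. Walk through each order:
  - order 1 (Mouse): customer_id=1 -> matches Helen
  - order 2 (Printer): customer_id=NULL, no match -> kept with NULL
  - order 3 (Chair): customer_id=6 -> matches George
  - order 4 (Camera): customer_id=3 -> matches Uma
All 4 rows appear; 1 has NULL customer.

SQL:
SELECT a.product, b.name AS customer
FROM orders a
LEFT JOIN customers b ON a.customer_id = b.id

Result:
product | customer
--------+---------
Mouse   | Helen   
Printer | NULL    
Chair   | George  
Camera  | Uma     


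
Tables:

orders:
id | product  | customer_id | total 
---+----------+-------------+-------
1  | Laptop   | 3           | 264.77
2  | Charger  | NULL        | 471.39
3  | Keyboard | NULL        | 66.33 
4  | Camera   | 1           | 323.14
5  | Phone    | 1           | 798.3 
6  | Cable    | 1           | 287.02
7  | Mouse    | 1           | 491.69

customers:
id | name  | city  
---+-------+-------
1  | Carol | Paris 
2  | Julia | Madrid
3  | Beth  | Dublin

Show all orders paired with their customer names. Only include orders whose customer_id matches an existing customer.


INNER JOIN keeps only orders rows whose customer_id matches an id in customers. Walk through each order:
  - order 1 (Laptop): customer_id=3 -> matches Beth
  - order 2 (Charger): customer_id=NULL, no match -> dropped
  - order 3 (Keyboard): customer_id=NULL, no match -> dropped
  - order 4 (Camera): customer_id=1 -> matches Carol
  - order 5 (Phone): customer_id=1 -> matches Carol
  - order 6 (Cable): customer_id=1 -> matches Carol
  - order 7 (Mouse): customer_id=1 -> matches Carol
So 2 of 7 rows are dropped.

SQL:
SELECT a.product, b.name AS customer
FROM orders a
INNER JOIN customers b ON a.customer_id = b.id

Result:
product | customer
--------+---------
Laptop  | Beth    
Camera  | Carol   
Phone   | Carol   
Cable   | Carol   
Mouse   | Carol   


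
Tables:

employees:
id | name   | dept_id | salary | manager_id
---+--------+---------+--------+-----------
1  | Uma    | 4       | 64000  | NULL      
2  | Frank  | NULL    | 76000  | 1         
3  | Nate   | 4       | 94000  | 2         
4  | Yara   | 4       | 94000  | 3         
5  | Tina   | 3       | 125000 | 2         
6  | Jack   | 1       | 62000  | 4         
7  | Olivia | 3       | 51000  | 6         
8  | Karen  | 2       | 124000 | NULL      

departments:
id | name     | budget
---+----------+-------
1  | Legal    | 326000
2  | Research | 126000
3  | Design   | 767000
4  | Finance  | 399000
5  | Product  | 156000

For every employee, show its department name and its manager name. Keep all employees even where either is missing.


Two LEFT JOINs from the same base table employees: one to departments via dept_id, one to employees itself via manager_id. Both are LEFT so every employee is preserved.
Match against departments:
  - employee 1 (Uma): dept_id=4 -> matches Finance
  - employee 2 (Frank): dept_id=NULL, no match -> kept with NULL
  - employee 3 (Nate): dept_id=4 -> matches Finance
  - employee 4 (Yara): dept_id=4 -> matches Finance
  - employee 5 (Tina): dept_id=3 -> matches Design
  - employee 6 (Jack): dept_id=1 -> matches Legal
  - employee 7 (Olivia): dept_id=3 -> matches Design
  - employee 8 (Karen): dept_id=2 -> matches Research
Match against employees (self):
  - employee 1 (Uma): manager_id=NULL -> NULL
  - employee 2 (Frank): manager_id=1 -> Uma
  - employee 3 (Nate): manager_id=2 -> Frank
  - employee 4 (Yara): manager_id=3 -> Nate
  - employee 5 (Tina): manager_id=2 -> Frank
  - employee 6 (Jack): manager_id=4 -> Yara
  - employee 7 (Olivia): manager_id=6 -> Jack
  - employee 8 (Karen): manager_id=NULL -> NULL

SQL:
SELECT a.name, b.name AS department, c.name AS manager
FROM employees a
LEFT JOIN departments b ON a.dept_id = b.id
LEFT JOIN employees c ON a.manager_id = c.id

Result:
name   | department | manager
-------+------------+--------
Uma    | Finance    | NULL   
Frank  | NULL       | Uma    
Nate   | Finance    | Frank  
Yara   | Finance    | Nate   
Tina   | Design     | Frank  
Jack   | Legal      | Yara   
Olivia | Design     | Jack   
Karen  | Research   | NULL   


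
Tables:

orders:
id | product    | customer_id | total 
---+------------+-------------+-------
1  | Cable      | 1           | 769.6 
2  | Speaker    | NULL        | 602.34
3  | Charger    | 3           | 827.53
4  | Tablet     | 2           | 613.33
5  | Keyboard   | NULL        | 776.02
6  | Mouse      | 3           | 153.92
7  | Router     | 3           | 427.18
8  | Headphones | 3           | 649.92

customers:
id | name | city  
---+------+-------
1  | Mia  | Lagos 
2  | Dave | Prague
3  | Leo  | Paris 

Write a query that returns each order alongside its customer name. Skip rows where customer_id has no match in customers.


INNER JOIN keeps only orders rows whose customer_id matches an id in customers. Walk through each order:
  - order 1 (Cable): customer_id=1 -> matches Mia
  - order 2 (Speaker): customer_id=NULL, no match -> dropped
  - order 3 (Charger): customer_id=3 -> matches Leo
  - order 4 (Tablet): customer_id=2 -> matches Dave
  - order 5 (Keyboard): customer_id=NULL, no match -> dropped
  - order 6 (Mouse): customer_id=3 -> matches Leo
  - order 7 (Router): customer_id=3 -> matches Leo
  - order 8 (Headphones): customer_id=3 -> matches Leo
So 2 of 8 rows are dropped.

SQL:
SELECT a.product, b.name AS customer
FROM orders a
INNER JOIN customers b ON a.customer_id = b.id

Result:
product    | customer
-----------+---------
Cable      | Mia     
Charger    | Leo     
Tablet     | Dave    
Mouse      | Leo     
Router     | Leo     
Headphones | Leo     


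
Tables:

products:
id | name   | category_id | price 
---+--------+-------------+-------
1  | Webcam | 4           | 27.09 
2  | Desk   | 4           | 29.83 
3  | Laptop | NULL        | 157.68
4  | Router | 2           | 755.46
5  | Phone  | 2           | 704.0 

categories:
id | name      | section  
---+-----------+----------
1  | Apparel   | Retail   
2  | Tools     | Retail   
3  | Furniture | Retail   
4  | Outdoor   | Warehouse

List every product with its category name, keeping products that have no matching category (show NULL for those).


LEFT JOIN keeps every row from products (the left table); where category_id has no match in categories, the category columns become NULL. Walk through each product:
  - product 1 (Webcam): category_id=4 -> matches Outdoor
  - product 2 (Desk): category_id=4 -> matches Outdoor
  - product 3 (Laptop): category_id=NULL, no match -> kept with NULL
  - product 4 (Router): category_id=2 -> matches Tools
  - product 5 (Phone): category_id=2 -> matches Tools
All 5 rows appear; 1 has NULL category.

SQL:
SELECT a.name, b.name AS category
FROM products a
LEFT JOIN categories b ON a.category_id = b.id

Result:
name   | category
-------+---------
Webcam | Outdoor 
Desk   | Outdoor 
Laptop | NULL    
Router | Tools   
Phone  | Tools   


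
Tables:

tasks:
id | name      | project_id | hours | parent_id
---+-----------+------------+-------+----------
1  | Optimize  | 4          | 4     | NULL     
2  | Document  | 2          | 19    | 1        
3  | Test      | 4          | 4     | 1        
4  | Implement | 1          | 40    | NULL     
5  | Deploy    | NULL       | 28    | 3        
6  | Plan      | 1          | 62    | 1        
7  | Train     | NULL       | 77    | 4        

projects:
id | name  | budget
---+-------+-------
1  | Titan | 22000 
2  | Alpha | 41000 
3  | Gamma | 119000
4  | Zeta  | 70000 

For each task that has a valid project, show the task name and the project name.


INNER JOIN keeps only tasks rows whose project_id matches an id in projects. Walk through each task:
  - task 1 (Optimize): project_id=4 -> matches Zeta
  - task 2 (Document): project_id=2 -> matches Alpha
  - task 3 (Test): project_id=4 -> matches Zeta
  - task 4 (Implement): project_id=1 -> matches Titan
  - task 5 (Deploy): project_id=NULL, no match -> dropped
  - task 6 (Plan): project_id=1 -> matches Titan
  - task 7 (Train): project_id=NULL, no match -> dropped
So 2 of 7 rows are dropped.

SQL:
SELECT a.name, b.name AS project
FROM tasks a
INNER JOIN projects b ON a.project_id = b.id

Result:
name      | project
----------+--------
Optimize  | Zeta   
Document  | Alpha  
Test      | Zeta   
Implement | Titan  
Plan      | Titan  


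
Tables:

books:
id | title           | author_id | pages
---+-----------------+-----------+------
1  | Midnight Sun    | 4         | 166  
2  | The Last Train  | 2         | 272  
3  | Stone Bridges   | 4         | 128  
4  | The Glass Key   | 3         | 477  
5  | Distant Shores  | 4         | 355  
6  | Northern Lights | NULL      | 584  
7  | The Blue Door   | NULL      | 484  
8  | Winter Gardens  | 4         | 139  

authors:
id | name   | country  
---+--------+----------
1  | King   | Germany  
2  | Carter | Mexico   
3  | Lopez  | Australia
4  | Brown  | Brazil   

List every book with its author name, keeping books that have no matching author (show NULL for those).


LEFT JOIN keeps every row from books (the left table); where author_id has no match in authors, the author columns become NULL. Walk through each book:
  - book 1 (Midnight Sun): author_id=4 -> matches Brown
  - book 2 (The Last Train): author_id=2 -> matches Carter
  - book 3 (Stone Bridges): author_id=4 -> matches Brown
  - book 4 (The Glass Key): author_id=3 -> matches Lopez
  - book 5 (Distant Shores): author_id=4 -> matches Brown
  - book 6 (Northern Lights): author_id=NULL, no match -> kept with NULL
  - book 7 (The Blue Door): author_id=NULL, no match -> kept with NULL
  - book 8 (Winter Gardens): author_id=4 -> matches Brown
All 8 rows appear; 2 have NULL author.

SQL:
SELECT a.title, b.name AS author
FROM books a
LEFT JOIN authors b ON a.author_id = b.id

Result:
title           | author
----------------+-------
Midnight Sun    | Brown 
The Last Train  | Carter
Stone Bridges   | Brown 
The Glass Key   | Lopez 
Distant Shores  | Brown 
Northern Lights | NULL  
The Blue Door   | NULL  
Winter Gardens  | Brown 


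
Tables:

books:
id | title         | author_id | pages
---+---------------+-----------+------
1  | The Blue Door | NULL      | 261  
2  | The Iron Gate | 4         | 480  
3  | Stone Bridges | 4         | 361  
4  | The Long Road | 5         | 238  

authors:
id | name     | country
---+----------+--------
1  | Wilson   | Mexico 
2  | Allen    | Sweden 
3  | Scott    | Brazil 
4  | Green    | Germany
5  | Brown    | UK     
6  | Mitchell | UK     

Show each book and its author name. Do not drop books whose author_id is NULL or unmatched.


LEFT JOIN keeps every row from books (the left table); where author_id has no match in authors, the author columns become NULL. Walk through each book:
  - book 1 (The Blue Door): author_id=NULL, no match -> kept with NULL
  - book 2 (The Iron Gate): author_id=4 -> matches Green
  - book 3 (Stone Bridges): author_id=4 -> matches Green
  - book 4 (The Long Road): author_id=5 -> matches Brown
All 4 rows appear; 1 has NULL author.

SQL:
SELECT a.title, b.name AS author
FROM books a
LEFT JOIN authors b ON a.author_id = b.id

Result:
title         | author
--------------+-------
The Blue Door | NULL  
The Iron Gate | Green 
Stone Bridges | Green 
The Long Road | Brown 


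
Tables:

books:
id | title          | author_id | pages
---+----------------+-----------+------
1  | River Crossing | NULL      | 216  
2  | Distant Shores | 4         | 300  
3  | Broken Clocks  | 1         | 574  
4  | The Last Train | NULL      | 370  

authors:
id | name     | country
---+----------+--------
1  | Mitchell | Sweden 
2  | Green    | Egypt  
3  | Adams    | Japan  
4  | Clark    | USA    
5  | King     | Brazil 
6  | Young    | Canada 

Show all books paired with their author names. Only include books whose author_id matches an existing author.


INNER JOIN keeps only books rows whose author_id matches an id in authors. Walk through each book:
  - book 1 (River Crossing): author_id=NULL, no match -> dropped
  - book 2 (Distant Shores): author_id=4 -> matches Clark
  - book 3 (Broken Clocks): author_id=1 -> matches Mitchell
  - book 4 (The Last Train): author_id=NULL, no match -> dropped
So 2 of 4 rows are dropped.

SQL:
SELECT a.title, b.name AS author
FROM books a
INNER JOIN authors b ON a.author_id = b.id

Result:
title          | author  
---------------+---------
Distant Shores | Clark   
Broken Clocks  | Mitchell


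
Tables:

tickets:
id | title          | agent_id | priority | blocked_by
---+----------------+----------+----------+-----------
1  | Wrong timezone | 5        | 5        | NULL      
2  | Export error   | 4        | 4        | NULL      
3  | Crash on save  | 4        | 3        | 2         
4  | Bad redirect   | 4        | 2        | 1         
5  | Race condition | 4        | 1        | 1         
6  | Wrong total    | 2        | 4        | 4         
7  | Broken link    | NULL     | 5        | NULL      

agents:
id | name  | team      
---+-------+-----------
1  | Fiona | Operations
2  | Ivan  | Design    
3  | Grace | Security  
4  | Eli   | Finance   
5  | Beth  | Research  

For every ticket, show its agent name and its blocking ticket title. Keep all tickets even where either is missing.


Two LEFT JOINs from the same base table tickets: one to agents via agent_id, one to tickets itself via blocked_by. Both are LEFT so every ticket is preserved.
Match against agents:
  - ticket 1 (Wrong timezone): agent_id=5 -> matches Beth
  - ticket 2 (Export error): agent_id=4 -> matches Eli
  - ticket 3 (Crash on save): agent_id=4 -> matches Eli
  - ticket 4 (Bad redirect): agent_id=4 -> matches Eli
  - ticket 5 (Race condition): agent_id=4 -> matches Eli
  - ticket 6 (Wrong total): agent_id=2 -> matches Ivan
  - ticket 7 (Broken link): agent_id=NULL, no match -> kept with NULL
Match against tickets (self):
  - ticket 1 (Wrong timezone): blocked_by=NULL -> NULL
  - ticket 2 (Export error): blocked_by=NULL -> NULL
  - ticket 3 (Crash on save): blocked_by=2 -> Export error
  - ticket 4 (Bad redirect): blocked_by=1 -> Wrong timezone
  - ticket 5 (Race condition): blocked_by=1 -> Wrong timezone
  - ticket 6 (Wrong total): blocked_by=4 -> Bad redirect
  - ticket 7 (Broken link): blocked_by=NULL -> NULL

SQL:
SELECT a.title, b.name AS agent, c.title AS blocked_by
FROM tickets a
LEFT JOIN agents b ON a.agent_id = b.id
LEFT JOIN tickets c ON a.blocked_by = c.id

Result:
title          | agent | blocked_by    
---------------+-------+---------------
Wrong timezone | Beth  | NULL          
Export error   | Eli   | NULL          
Crash on save  | Eli   | Export error  
Bad redirect   | Eli   | Wrong timezone
Race condition | Eli   | Wrong timezone
Wrong total    | Ivan  | Bad redirect  
Broken link    | NULL  | NULL          
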